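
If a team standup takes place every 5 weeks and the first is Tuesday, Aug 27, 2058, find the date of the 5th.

The 5th occurrence is 4 intervals after the first: 4 × 35 = 140 days after Aug 27, 2058.
Aug has 31 days — 4 days to the end of Aug leaves 136.
Sep has 30 days (106 left).
Oct has 31 days (75 left).
Nov has 30 days (45 left).
Dec has 31 days (14 left).
14 days into Jan → Jan 14, 2059.

Jan 14, 2059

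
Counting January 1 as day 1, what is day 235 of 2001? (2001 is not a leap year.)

January has 31 days (235 − 31 = 204 remain).
February has 28 days (204 − 28 = 176 remain).
March has 31 days (176 − 31 = 145 remain).
April has 30 days (145 − 30 = 115 remain).
May has 31 days (115 − 31 = 84 remain).
June has 30 days (84 − 30 = 54 remain).
July has 31 days (54 − 31 = 23 remain).
23 into August → August 23.

August 23, 2001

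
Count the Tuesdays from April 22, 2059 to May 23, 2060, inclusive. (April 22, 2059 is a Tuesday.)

April 22, 2059 is a Tuesday; the first Tuesday on or after it is April 22, 2059.
From April 22, 2059 to May 23, 2060: 253 + 144 = 397 days (rest of 2059, to May 23, 2060 in 2060).
397 ÷ 7 = 56 full weeks with remainder 5, so 56 more Tuesdays after the first → 57.

57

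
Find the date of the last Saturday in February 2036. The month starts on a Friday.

February 2036 begins on a Friday, so the first Saturday is February 2 (1 day later).
February 2036 has 29 days. Adding weeks: 2, 9, 16, 23 — the last one ≤ 29 is the 23rd.

2036-02-23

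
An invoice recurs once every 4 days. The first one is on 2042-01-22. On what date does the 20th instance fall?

The 20th occurrence is 19 intervals after the first: 19 × 4 = 76 days after 2042-01-22.
January has 31 days — 9 days to the end of January leaves 67.
February has 28 days (39 left).
March has 31 days (8 left).
8 days into April → 2042-04-08.

2042-04-08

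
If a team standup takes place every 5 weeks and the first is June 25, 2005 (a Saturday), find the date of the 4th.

The 4th occurrence is 3 intervals after the first: 3 × 35 = 105 days after June 25, 2005.
June has 30 days — 5 days to the end of June leaves 100.
July has 31 days (69 left).
August has 31 days (38 left).
September has 30 days (8 left).
8 days into October → October 8, 2005.

October 8, 2005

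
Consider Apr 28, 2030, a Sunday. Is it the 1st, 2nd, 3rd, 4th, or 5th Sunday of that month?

4th

Day 28 falls in week ⌈28/7⌉ of the month.
Days 1–7 hold the 1st Sunday, 8–14 the 2nd, 15–21 the 3rd, 22–28 the 4th, 29–31 the 5th.
28 is in the range for the 4th.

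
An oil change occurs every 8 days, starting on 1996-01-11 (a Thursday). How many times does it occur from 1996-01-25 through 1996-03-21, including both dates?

7

Occurrences land 8·i days after 1996-01-11 for i = 0, 1, 2, …
1996-01-25 is 14 days after the start; 14 ÷ 8 = 1 remainder 6; since the remainder is 6, round up to i = 2. First occurrence in the window: #3 on 1996-01-27 (2×8 = 16 days in).
1996-03-21 is 70 days after the start; 70 ÷ 8 = 8 remainder 6. Last occurrence in the window: #9 on 1996-03-15.
Occurrences #3 through #9: 7 in total.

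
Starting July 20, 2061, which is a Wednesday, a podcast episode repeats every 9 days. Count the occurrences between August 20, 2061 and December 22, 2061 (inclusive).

14

Occurrences land 9·i days after July 20, 2061 for i = 0, 1, 2, …
August 20, 2061 is 31 days after the start; 31 ÷ 9 = 3 remainder 4; since the remainder is 4, round up to i = 4. First occurrence in the window: #5 on August 25, 2061 (4×9 = 36 days in).
December 22, 2061 is 155 days after the start; 155 ÷ 9 = 17 remainder 2. Last occurrence in the window: #18 on December 20, 2061.
Occurrences #5 through #18: 14 in total.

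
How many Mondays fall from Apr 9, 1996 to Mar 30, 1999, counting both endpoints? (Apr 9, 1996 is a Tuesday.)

Apr 9, 1996 is a Tuesday; the first Monday on or after it is Apr 15, 1996 (6 days later).
From Apr 15, 1996 to Mar 30, 1999: 260 + 365 + 365 + 89 = 1079 days (rest of 1996, 1997, 1998, to Mar 30, 1999 in 1999).
1079 ÷ 7 = 154 full weeks with remainder 1, so 154 more Mondays after the first → 155.

155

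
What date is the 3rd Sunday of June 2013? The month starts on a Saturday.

2013-06-16

June 2013 begins on a Saturday, so the first Sunday is June 2 (1 day later).
The 3rd Sunday is 2 weeks later: 2 + 14 = 16.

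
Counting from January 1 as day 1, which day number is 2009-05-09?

Days in months before May: 31 + 28 + 31 + 30 = 120.
Plus 9 days into May → day 129.

129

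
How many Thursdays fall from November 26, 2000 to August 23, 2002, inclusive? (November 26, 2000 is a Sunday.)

91

November 26, 2000 is a Sunday; the first Thursday on or after it is November 30, 2000 (4 days later).
From November 30, 2000 to August 23, 2002: 31 + 365 + 235 = 631 days (rest of 2000, 2001, to August 23, 2002 in 2002).
631 ÷ 7 = 90 full weeks with remainder 1, so 90 more Thursdays after the first → 91.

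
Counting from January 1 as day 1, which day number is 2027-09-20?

263

Days in months before September: 31 + 28 + 31 + 30 + 31 + 30 + 31 + 31 = 243.
Plus 20 days into September → day 263.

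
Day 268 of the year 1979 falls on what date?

1979-09-25

January has 31 days (268 − 31 = 237 remain).
February has 28 days (237 − 28 = 209 remain).
March has 31 days (209 − 31 = 178 remain).
April has 30 days (178 − 30 = 148 remain).
May has 31 days (148 − 31 = 117 remain).
June has 30 days (117 − 30 = 87 remain).
July has 31 days (87 − 31 = 56 remain).
August has 31 days (56 − 31 = 25 remain).
25 into September → September 25.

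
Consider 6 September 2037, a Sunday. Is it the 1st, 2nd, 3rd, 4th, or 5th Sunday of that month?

1st

Day 6 falls in week ⌈6/7⌉ of the month.
Days 1–7 hold the 1st Sunday, 8–14 the 2nd, 15–21 the 3rd, 22–28 the 4th, 29–31 the 5th.
6 is in the range for the 1st.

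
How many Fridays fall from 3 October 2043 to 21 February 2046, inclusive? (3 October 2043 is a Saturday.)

124

3 October 2043 is a Saturday; the first Friday on or after it is 9 October 2043 (6 days later).
From 9 October 2043 to 21 February 2046: 83 + 366 + 365 + 52 = 866 days (rest of 2043, 2044, 2045, to 21 February 2046 in 2046).
866 ÷ 7 = 123 full weeks with remainder 5, so 123 more Fridays after the first → 124.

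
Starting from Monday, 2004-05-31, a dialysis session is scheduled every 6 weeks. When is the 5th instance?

The 5th occurrence is 4 intervals after the first: 4 × 42 = 168 days after 2004-05-31.
May has 31 days — 0 days to the end of May leaves 168.
June has 30 days (138 left).
July has 31 days (107 left).
August has 31 days (76 left).
September has 30 days (46 left).
October has 31 days (15 left).
15 days into November → 2004-11-15.

2004-11-15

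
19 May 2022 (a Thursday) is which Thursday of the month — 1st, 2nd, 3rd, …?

Day 19 falls in week ⌈19/7⌉ of the month.
Days 1–7 hold the 1st Thursday, 8–14 the 2nd, 15–21 the 3rd, 22–28 the 4th, 29–31 the 5th.
19 is in the range for the 3rd.

3rd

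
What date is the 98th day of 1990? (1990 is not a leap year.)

January has 31 days (98 − 31 = 67 remain).
February has 28 days (67 − 28 = 39 remain).
March has 31 days (39 − 31 = 8 remain).
8 into April → April 8.

April 8, 1990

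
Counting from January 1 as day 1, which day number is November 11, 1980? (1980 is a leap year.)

Days in months before November: 31 + 29 + 31 + 30 + 31 + 30 + 31 + 31 + 30 + 31 = 305.
Plus 11 days into November → day 316.

316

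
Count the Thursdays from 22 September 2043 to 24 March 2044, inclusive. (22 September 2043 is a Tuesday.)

27

22 September 2043 is a Tuesday; the first Thursday on or after it is 24 September 2043 (2 days later).
From 24 September 2043 to 24 March 2044: 6 + 31 + 30 + 31 + 31 + 29 + 24 = 182 days (rest of September, October, November, December, January, February, March).
182 ÷ 7 = 26 full weeks with remainder 0, so 26 more Thursdays after the first → 27.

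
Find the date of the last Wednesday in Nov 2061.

Nov 2061 begins on a Tuesday, so the first Wednesday is Nov 2 (1 day later).
Nov 2061 has 30 days. Adding weeks: 2, 9, 16, 23, 30 — the last one ≤ 30 is the 30th.

Nov 30, 2061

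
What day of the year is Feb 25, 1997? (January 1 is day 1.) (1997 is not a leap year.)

56

Days in months before Feb: 31 = 31.
Plus 25 days into Feb → day 56.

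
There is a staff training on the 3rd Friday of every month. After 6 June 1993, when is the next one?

18 June 1993

June 1993 starts on a Tuesday; its first Friday is the 4th, so the 3rd Friday is the 18th — 18 June 1993.
18 June 1993 is after 6 June 1993, so that is the next one.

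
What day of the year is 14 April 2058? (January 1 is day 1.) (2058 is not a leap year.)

104

Days in months before April: 31 + 28 + 31 = 90.
Plus 14 days into April → day 104.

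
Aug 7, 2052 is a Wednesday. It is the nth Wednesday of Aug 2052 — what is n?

1st

Day 7 falls in week ⌈7/7⌉ of the month.
Days 1–7 hold the 1st Wednesday, 8–14 the 2nd, 15–21 the 3rd, 22–28 the 4th, 29–31 the 5th.
7 is in the range for the 1st.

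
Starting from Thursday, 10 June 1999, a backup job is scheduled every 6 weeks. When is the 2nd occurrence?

22 July 1999

The 2nd occurrence is 1 interval after the first: 1 × 42 = 42 days after 10 June 1999.
June has 30 days — 20 days to the end of June leaves 22.
22 days into July → 22 July 1999.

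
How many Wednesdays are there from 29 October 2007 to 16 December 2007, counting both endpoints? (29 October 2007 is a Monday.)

29 October 2007 is a Monday; the first Wednesday on or after it is 31 October 2007 (2 days later).
From 31 October 2007 to 16 December 2007: 0 + 30 + 16 = 46 days (rest of October, November, December).
46 ÷ 7 = 6 full weeks with remainder 4, so 6 more Wednesdays after the first → 7.

7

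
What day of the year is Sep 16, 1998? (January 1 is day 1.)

Days in months before Sep: 31 + 28 + 31 + 30 + 31 + 30 + 31 + 31 = 243.
Plus 16 days into Sep → day 259.

259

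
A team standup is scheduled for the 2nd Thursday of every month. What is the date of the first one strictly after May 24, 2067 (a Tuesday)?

May 2067 starts on a Sunday; its first Thursday is the 5th, so the 2nd Thursday is the 12th — May 12, 2067.
That is not after May 24, 2067, so look at June 2067.
June 2067 starts on a Wednesday; its first Thursday is the 2nd, so the 2nd Thursday is the 9th — June 9, 2067.

June 9, 2067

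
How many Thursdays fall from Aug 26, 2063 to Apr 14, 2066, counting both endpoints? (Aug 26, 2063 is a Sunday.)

137

Aug 26, 2063 is a Sunday; the first Thursday on or after it is Aug 30, 2063 (4 days later).
From Aug 30, 2063 to Apr 14, 2066: 123 + 366 + 365 + 104 = 958 days (rest of 2063, 2064, 2065, to Apr 14, 2066 in 2066).
958 ÷ 7 = 136 full weeks with remainder 6, so 136 more Thursdays after the first → 137.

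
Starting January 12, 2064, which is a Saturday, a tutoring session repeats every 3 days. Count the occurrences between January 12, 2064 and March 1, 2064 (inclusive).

Occurrences land 3·i days after January 12, 2064 for i = 0, 1, 2, …
The window opens on the start date, so the first occurrence inside is #1 on January 12, 2064.
March 1, 2064 is 49 days after the start; 49 ÷ 3 = 16 remainder 1. Last occurrence in the window: #17 on February 29, 2064.
Occurrences #1 through #17: 17 in total.

17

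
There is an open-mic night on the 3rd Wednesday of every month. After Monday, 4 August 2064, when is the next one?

August 2064 starts on a Friday; its first Wednesday is the 6th, so the 3rd Wednesday is the 20th — 20 August 2064.
20 August 2064 is after 4 August 2064, so that is the next one.

20 August 2064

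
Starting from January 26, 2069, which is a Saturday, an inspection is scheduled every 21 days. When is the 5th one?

The 5th occurrence is 4 intervals after the first: 4 × 21 = 84 days after January 26, 2069.
January has 31 days — 5 days to the end of January leaves 79.
February has 28 days (51 left).
March has 31 days (20 left).
20 days into April → April 20, 2069.

April 20, 2069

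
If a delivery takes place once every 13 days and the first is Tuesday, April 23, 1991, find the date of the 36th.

The 36th occurrence is 35 intervals after the first: 35 × 13 = 455 days after April 23, 1991.
April has 30 days — 7 days to the end of April leaves 448.
From end of April to end of 1991 is 245 days (203 left).
January has 31 days (172 left).
February has 29 days (143 left).
March has 31 days (112 left).
April has 30 days (82 left).
May has 31 days (51 left).
June has 30 days (21 left).
21 days into July → July 21, 1992.

July 21, 1992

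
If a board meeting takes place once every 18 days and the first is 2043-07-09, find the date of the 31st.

2044-12-30

The 31st occurrence is 30 intervals after the first: 30 × 18 = 540 days after 2043-07-09.
July has 31 days — 22 days to the end of July leaves 518.
From end of July to end of 2043 is 153 days (365 left).
January has 31 days (334 left).
February has 29 days (305 left).
March has 31 days (274 left).
April has 30 days (244 left).
May has 31 days (213 left).
June has 30 days (183 left).
July has 31 days (152 left).
August has 31 days (121 left).
September has 30 days (91 left).
October has 31 days (60 left).
November has 30 days (30 left).
30 days into December → 2044-12-30.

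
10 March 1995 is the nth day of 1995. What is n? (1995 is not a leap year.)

Days in months before March: 31 + 28 = 59.
Plus 10 days into March → day 69.

69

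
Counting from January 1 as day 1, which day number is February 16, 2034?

Days in months before February: 31 = 31.
Plus 16 days into February → day 47.

47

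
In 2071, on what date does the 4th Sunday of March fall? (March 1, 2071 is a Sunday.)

March 22, 2071

March 2071 begins on a Sunday, so the first Sunday is March 1.
The 4th Sunday is 3 weeks later: 1 + 21 = 22.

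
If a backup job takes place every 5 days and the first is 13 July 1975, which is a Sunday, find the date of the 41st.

The 41st occurrence is 40 intervals after the first: 40 × 5 = 200 days after 13 July 1975.
July has 31 days — 18 days to the end of July leaves 182.
August has 31 days (151 left).
September has 30 days (121 left).
October has 31 days (90 left).
November has 30 days (60 left).
December has 31 days (29 left).
29 days into January → 29 January 1976.

29 January 1976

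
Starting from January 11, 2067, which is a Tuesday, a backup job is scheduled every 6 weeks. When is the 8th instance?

November 1, 2067

The 8th occurrence is 7 intervals after the first: 7 × 42 = 294 days after January 11, 2067.
January has 31 days — 20 days to the end of January leaves 274.
February has 28 days (246 left).
March has 31 days (215 left).
April has 30 days (185 left).
May has 31 days (154 left).
June has 30 days (124 left).
July has 31 days (93 left).
August has 31 days (62 left).
September has 30 days (32 left).
October has 31 days (1 left).
1 day into November → November 1, 2067.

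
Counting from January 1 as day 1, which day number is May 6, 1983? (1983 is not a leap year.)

126

Days in months before May: 31 + 28 + 31 + 30 = 120.
Plus 6 days into May → day 126.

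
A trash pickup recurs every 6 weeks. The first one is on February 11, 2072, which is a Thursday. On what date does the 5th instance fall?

The 5th occurrence is 4 intervals after the first: 4 × 42 = 168 days after February 11, 2072.
February has 29 days — 18 days to the end of February leaves 150.
March has 31 days (119 left).
April has 30 days (89 left).
May has 31 days (58 left).
June has 30 days (28 left).
28 days into July → July 28, 2072.

July 28, 2072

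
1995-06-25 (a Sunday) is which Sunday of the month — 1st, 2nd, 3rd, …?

Day 25 falls in week ⌈25/7⌉ of the month.
Days 1–7 hold the 1st Sunday, 8–14 the 2nd, 15–21 the 3rd, 22–28 the 4th, 29–31 the 5th.
25 is in the range for the 4th.

4th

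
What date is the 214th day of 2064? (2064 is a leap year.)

January has 31 days (214 − 31 = 183 remain).
February has 29 days (183 − 29 = 154 remain).
March has 31 days (154 − 31 = 123 remain).
April has 30 days (123 − 30 = 93 remain).
May has 31 days (93 − 31 = 62 remain).
June has 30 days (62 − 30 = 32 remain).
July has 31 days (32 − 31 = 1 remain).
1 into August → August 1.

August 1, 2064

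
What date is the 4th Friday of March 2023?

24 March 2023

The first Friday of March 2023 is March 3.
The 4th Friday is 3 weeks later: 3 + 21 = 24.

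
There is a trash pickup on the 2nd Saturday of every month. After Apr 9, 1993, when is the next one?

Apr 10, 1993

Apr 1993 starts on a Thursday; its first Saturday is the 3rd, so the 2nd Saturday is the 10th — Apr 10, 1993.
Apr 10, 1993 is after Apr 9, 1993, so that is the next one.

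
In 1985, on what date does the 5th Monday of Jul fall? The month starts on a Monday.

Jul 1985 begins on a Monday, so the first Monday is Jul 1.
The 5th Monday is 4 weeks later: 1 + 28 = 29.

Jul 29, 1985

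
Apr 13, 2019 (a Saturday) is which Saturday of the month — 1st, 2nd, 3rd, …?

Day 13 falls in week ⌈13/7⌉ of the month.
Days 1–7 hold the 1st Saturday, 8–14 the 2nd, 15–21 the 3rd, 22–28 the 4th, 29–31 the 5th.
13 is in the range for the 2nd.

2nd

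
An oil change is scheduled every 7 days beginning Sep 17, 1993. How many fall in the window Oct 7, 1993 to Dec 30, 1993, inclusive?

Occurrences land 7·i days after Sep 17, 1993 for i = 0, 1, 2, …
Oct 7, 1993 is 20 days after the start; 20 ÷ 7 = 2 remainder 6; since the remainder is 6, round up to i = 3. First occurrence in the window: #4 on Oct 8, 1993 (3×7 = 21 days in).
Dec 30, 1993 is 104 days after the start; 104 ÷ 7 = 14 remainder 6. Last occurrence in the window: #15 on Dec 24, 1993.
Occurrences #4 through #15: 12 in total.

12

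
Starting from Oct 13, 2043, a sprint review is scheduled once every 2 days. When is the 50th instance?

The 50th occurrence is 49 intervals after the first: 49 × 2 = 98 days after Oct 13, 2043.
Oct has 31 days — 18 days to the end of Oct leaves 80.
Nov has 30 days (50 left).
Dec has 31 days (19 left).
19 days into Jan → Jan 19, 2044.

Jan 19, 2044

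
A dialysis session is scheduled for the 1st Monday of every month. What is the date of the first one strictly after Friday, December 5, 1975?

December 1975 starts on a Monday, so its 1st Monday is December 1, 1975.
That is not after December 5, 1975, so look at January 1976.
January 1976 starts on a Thursday, so its 1st Monday is January 5, 1976 (4 days in).

January 5, 1976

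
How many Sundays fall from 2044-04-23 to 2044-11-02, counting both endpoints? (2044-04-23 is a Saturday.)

2044-04-23 is a Saturday; the first Sunday on or after it is 2044-04-24 (1 day later).
From 2044-04-24 to 2044-11-02: 6 + 31 + 30 + 31 + 31 + 30 + 31 + 2 = 192 days (rest of April, May, June, July, August, September, October, November).
192 ÷ 7 = 27 full weeks with remainder 3, so 27 more Sundays after the first → 28.

28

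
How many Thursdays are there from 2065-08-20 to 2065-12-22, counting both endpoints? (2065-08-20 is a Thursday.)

18

2065-08-20 is a Thursday; the first Thursday on or after it is 2065-08-20.
From 2065-08-20 to 2065-12-22: 11 + 30 + 31 + 30 + 22 = 124 days (rest of August, September, October, November, December).
124 ÷ 7 = 17 full weeks with remainder 5, so 17 more Thursdays after the first → 18.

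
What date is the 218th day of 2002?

6 August 2002

January has 31 days (218 − 31 = 187 remain).
February has 28 days (187 − 28 = 159 remain).
March has 31 days (159 − 31 = 128 remain).
April has 30 days (128 − 30 = 98 remain).
May has 31 days (98 − 31 = 67 remain).
June has 30 days (67 − 30 = 37 remain).
July has 31 days (37 − 31 = 6 remain).
6 into August → August 6.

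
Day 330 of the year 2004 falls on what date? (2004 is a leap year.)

January has 31 days (330 − 31 = 299 remain).
February has 29 days (299 − 29 = 270 remain).
March has 31 days (270 − 31 = 239 remain).
April has 30 days (239 − 30 = 209 remain).
May has 31 days (209 − 31 = 178 remain).
June has 30 days (178 − 30 = 148 remain).
July has 31 days (148 − 31 = 117 remain).
August has 31 days (117 − 31 = 86 remain).
September has 30 days (86 − 30 = 56 remain).
October has 31 days (56 − 31 = 25 remain).
25 into November → November 25.

25 November 2004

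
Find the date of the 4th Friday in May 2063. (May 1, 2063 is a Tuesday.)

25 May 2063

May 2063 begins on a Tuesday, so the first Friday is May 4 (3 days later).
The 4th Friday is 3 weeks later: 4 + 21 = 25.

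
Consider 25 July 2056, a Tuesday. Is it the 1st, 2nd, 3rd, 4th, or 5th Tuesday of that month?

Day 25 falls in week ⌈25/7⌉ of the month.
Days 1–7 hold the 1st Tuesday, 8–14 the 2nd, 15–21 the 3rd, 22–28 the 4th, 29–31 the 5th.
25 is in the range for the 4th.

4th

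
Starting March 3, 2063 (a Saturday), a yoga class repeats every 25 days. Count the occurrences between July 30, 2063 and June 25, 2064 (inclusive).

Occurrences land 25·i days after March 3, 2063 for i = 0, 1, 2, …
July 30, 2063 is 149 days after the start; 149 ÷ 25 = 5 remainder 24; since the remainder is 24, round up to i = 6. First occurrence in the window: #7 on July 31, 2063 (6×25 = 150 days in).
June 25, 2064 is 480 days after the start; 480 ÷ 25 = 19 remainder 5. Last occurrence in the window: #20 on June 20, 2064.
Occurrences #7 through #20: 14 in total.

14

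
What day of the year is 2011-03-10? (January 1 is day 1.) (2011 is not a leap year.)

Days in months before March: 31 + 28 = 59.
Plus 10 days into March → day 69.

69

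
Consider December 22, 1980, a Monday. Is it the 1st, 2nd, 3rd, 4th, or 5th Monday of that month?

Day 22 falls in week ⌈22/7⌉ of the month.
Days 1–7 hold the 1st Monday, 8–14 the 2nd, 15–21 the 3rd, 22–28 the 4th, 29–31 the 5th.
22 is in the range for the 4th.

4th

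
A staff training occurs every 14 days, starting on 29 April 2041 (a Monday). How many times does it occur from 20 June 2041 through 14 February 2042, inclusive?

17

Occurrences land 14·i days after 29 April 2041 for i = 0, 1, 2, …
20 June 2041 is 52 days after the start; 52 ÷ 14 = 3 remainder 10; since the remainder is 10, round up to i = 4. First occurrence in the window: #5 on 24 June 2041 (4×14 = 56 days in).
14 February 2042 is 291 days after the start; 291 ÷ 14 = 20 remainder 11. Last occurrence in the window: #21 on 3 February 2042.
Occurrences #5 through #21: 17 in total.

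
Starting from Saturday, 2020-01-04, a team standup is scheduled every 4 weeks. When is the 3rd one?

2020-02-29

The 3rd occurrence is 2 intervals after the first: 2 × 28 = 56 days after 2020-01-04.
January has 31 days — 27 days to the end of January leaves 29.
29 days into February → 2020-02-29.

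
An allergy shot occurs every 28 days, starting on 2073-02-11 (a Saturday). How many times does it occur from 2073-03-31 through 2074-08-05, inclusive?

Occurrences land 28·i days after 2073-02-11 for i = 0, 1, 2, …
2073-03-31 is 48 days after the start; 48 ÷ 28 = 1 remainder 20; since the remainder is 20, round up to i = 2. First occurrence in the window: #3 on 2073-04-08 (2×28 = 56 days in).
2074-08-05 is 540 days after the start; 540 ÷ 28 = 19 remainder 8. Last occurrence in the window: #20 on 2074-07-28.
Occurrences #3 through #20: 18 in total.

18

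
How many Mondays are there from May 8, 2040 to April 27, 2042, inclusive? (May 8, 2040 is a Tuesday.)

May 8, 2040 is a Tuesday; the first Monday on or after it is May 14, 2040 (6 days later).
From May 14, 2040 to April 27, 2042: 231 + 365 + 117 = 713 days (rest of 2040, 2041, to April 27, 2042 in 2042).
713 ÷ 7 = 101 full weeks with remainder 6, so 101 more Mondays after the first → 102.

102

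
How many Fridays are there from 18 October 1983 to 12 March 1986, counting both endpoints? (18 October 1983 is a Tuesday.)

18 October 1983 is a Tuesday; the first Friday on or after it is 21 October 1983 (3 days later).
From 21 October 1983 to 12 March 1986: 71 + 366 + 365 + 71 = 873 days (rest of 1983, 1984, 1985, to 12 March 1986 in 1986).
873 ÷ 7 = 124 full weeks with remainder 5, so 124 more Fridays after the first → 125.

125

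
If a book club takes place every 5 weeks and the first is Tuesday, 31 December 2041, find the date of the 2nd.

The 2nd occurrence is 1 interval after the first: 1 × 35 = 35 days after 31 December 2041.
December has 31 days — 0 days to the end of December leaves 35.
January has 31 days (4 left).
4 days into February → 4 February 2042.

4 February 2042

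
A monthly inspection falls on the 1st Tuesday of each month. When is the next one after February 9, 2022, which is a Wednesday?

March 1, 2022

February 2022 starts on a Tuesday, so its 1st Tuesday is February 1, 2022.
That is not after February 9, 2022, so look at March 2022.
March 2022 starts on a Tuesday, so its 1st Tuesday is March 1, 2022.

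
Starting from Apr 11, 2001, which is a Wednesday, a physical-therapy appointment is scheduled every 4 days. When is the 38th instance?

Sep 6, 2001

The 38th occurrence is 37 intervals after the first: 37 × 4 = 148 days after Apr 11, 2001.
Apr has 30 days — 19 days to the end of Apr leaves 129.
May has 31 days (98 left).
Jun has 30 days (68 left).
Jul has 31 days (37 left).
Aug has 31 days (6 left).
6 days into Sep → Sep 6, 2001.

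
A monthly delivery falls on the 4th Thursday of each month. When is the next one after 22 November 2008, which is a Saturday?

27 November 2008

November 2008 starts on a Saturday; its first Thursday is the 6th, so the 4th Thursday is the 27th — 27 November 2008.
27 November 2008 is after 22 November 2008, so that is the next one.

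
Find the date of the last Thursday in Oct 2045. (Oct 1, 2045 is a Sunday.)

Oct 26, 2045

Oct 2045 begins on a Sunday, so the first Thursday is Oct 5 (4 days later).
Oct 2045 has 31 days. Adding weeks: 5, 12, 19, 26 — the last one ≤ 31 is the 26th.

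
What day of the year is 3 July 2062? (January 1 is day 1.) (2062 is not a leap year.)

Days in months before July: 31 + 28 + 31 + 30 + 31 + 30 = 181.
Plus 3 days into July → day 184.

184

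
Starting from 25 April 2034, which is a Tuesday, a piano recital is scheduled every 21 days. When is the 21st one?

The 21st occurrence is 20 intervals after the first: 20 × 21 = 420 days after 25 April 2034.
April has 30 days — 5 days to the end of April leaves 415.
From end of April to end of 2034 is 245 days (170 left).
January has 31 days (139 left).
February has 28 days (111 left).
March has 31 days (80 left).
April has 30 days (50 left).
May has 31 days (19 left).
19 days into June → 19 June 2035.

19 June 2035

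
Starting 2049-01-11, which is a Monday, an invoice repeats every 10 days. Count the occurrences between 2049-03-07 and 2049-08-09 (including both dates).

16

Occurrences land 10·i days after 2049-01-11 for i = 0, 1, 2, …
2049-03-07 is 55 days after the start; 55 ÷ 10 = 5 remainder 5; since the remainder is 5, round up to i = 6. First occurrence in the window: #7 on 2049-03-12 (6×10 = 60 days in).
2049-08-09 is 210 days after the start; 210 ÷ 10 = 21 remainder 0. Last occurrence in the window: #22 on 2049-08-09.
Occurrences #7 through #22: 16 in total.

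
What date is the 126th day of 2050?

Jan has 31 days (126 − 31 = 95 remain).
Feb has 28 days (95 − 28 = 67 remain).
Mar has 31 days (67 − 31 = 36 remain).
Apr has 30 days (36 − 30 = 6 remain).
6 into May → May 6.

May 6, 2050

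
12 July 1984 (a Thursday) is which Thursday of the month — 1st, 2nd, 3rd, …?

2nd

Day 12 falls in week ⌈12/7⌉ of the month.
Days 1–7 hold the 1st Thursday, 8–14 the 2nd, 15–21 the 3rd, 22–28 the 4th, 29–31 the 5th.
12 is in the range for the 2nd.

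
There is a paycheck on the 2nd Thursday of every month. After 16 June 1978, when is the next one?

June 1978 starts on a Thursday; its first Thursday is the 1st, so the 2nd Thursday is the 8th — 8 June 1978.
That is not after 16 June 1978, so look at July 1978.
July 1978 starts on a Saturday; its first Thursday is the 6th, so the 2nd Thursday is the 13th — 13 July 1978.

13 July 1978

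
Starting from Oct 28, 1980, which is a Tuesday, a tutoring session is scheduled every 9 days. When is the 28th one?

Jun 28, 1981

The 28th occurrence is 27 intervals after the first: 27 × 9 = 243 days after Oct 28, 1980.
Oct has 31 days — 3 days to the end of Oct leaves 240.
Nov has 30 days (210 left).
Dec has 31 days (179 left).
Jan has 31 days (148 left).
Feb has 28 days (120 left).
Mar has 31 days (89 left).
Apr has 30 days (59 left).
May has 31 days (28 left).
28 days into Jun → Jun 28, 1981.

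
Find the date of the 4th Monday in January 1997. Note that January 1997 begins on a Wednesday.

January 1997 begins on a Wednesday, so the first Monday is January 6 (5 days later).
The 4th Monday is 3 weeks later: 6 + 21 = 27.

January 27, 1997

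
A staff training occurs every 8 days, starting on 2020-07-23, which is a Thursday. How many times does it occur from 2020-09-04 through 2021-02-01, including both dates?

19

Occurrences land 8·i days after 2020-07-23 for i = 0, 1, 2, …
2020-09-04 is 43 days after the start; 43 ÷ 8 = 5 remainder 3; since the remainder is 3, round up to i = 6. First occurrence in the window: #7 on 2020-09-09 (6×8 = 48 days in).
2021-02-01 is 193 days after the start; 193 ÷ 8 = 24 remainder 1. Last occurrence in the window: #25 on 2021-01-31.
Occurrences #7 through #25: 19 in total.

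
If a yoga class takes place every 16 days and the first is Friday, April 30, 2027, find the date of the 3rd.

June 1, 2027

The 3rd occurrence is 2 intervals after the first: 2 × 16 = 32 days after April 30, 2027.
April has 30 days — 0 days to the end of April leaves 32.
May has 31 days (1 left).
1 day into June → June 1, 2027.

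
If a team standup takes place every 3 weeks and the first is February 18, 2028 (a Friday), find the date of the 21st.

The 21st occurrence is 20 intervals after the first: 20 × 21 = 420 days after February 18, 2028.
February has 29 days — 11 days to the end of February leaves 409.
From end of February to end of 2028 is 306 days (103 left).
January has 31 days (72 left).
February has 28 days (44 left).
March has 31 days (13 left).
13 days into April → April 13, 2029.

April 13, 2029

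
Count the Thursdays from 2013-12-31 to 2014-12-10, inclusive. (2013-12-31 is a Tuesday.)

49

2013-12-31 is a Tuesday; the first Thursday on or after it is 2014-01-02 (2 days later).
From 2014-01-02 to 2014-12-10: 29 + 28 + 31 + 30 + 31 + 30 + 31 + 31 + 30 + 31 + 30 + 10 = 342 days (rest of January, February, March, April, May, June, July, August, September, October, November, December).
342 ÷ 7 = 48 full weeks with remainder 6, so 48 more Thursdays after the first → 49.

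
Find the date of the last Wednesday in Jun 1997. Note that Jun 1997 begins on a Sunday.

Jun 1997 begins on a Sunday, so the first Wednesday is Jun 4 (3 days later).
Jun 1997 has 30 days. Adding weeks: 4, 11, 18, 25 — the last one ≤ 30 is the 25th.

Jun 25, 1997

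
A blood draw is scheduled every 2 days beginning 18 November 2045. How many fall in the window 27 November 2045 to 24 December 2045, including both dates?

14

Occurrences land 2·i days after 18 November 2045 for i = 0, 1, 2, …
27 November 2045 is 9 days after the start; 9 ÷ 2 = 4 remainder 1; since the remainder is 1, round up to i = 5. First occurrence in the window: #6 on 28 November 2045 (5×2 = 10 days in).
24 December 2045 is 36 days after the start; 36 ÷ 2 = 18 remainder 0. Last occurrence in the window: #19 on 24 December 2045.
Occurrences #6 through #19: 14 in total.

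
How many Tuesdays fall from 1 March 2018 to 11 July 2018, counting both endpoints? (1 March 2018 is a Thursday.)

19

1 March 2018 is a Thursday; the first Tuesday on or after it is 6 March 2018 (5 days later).
From 6 March 2018 to 11 July 2018: 25 + 30 + 31 + 30 + 11 = 127 days (rest of March, April, May, June, July).
127 ÷ 7 = 18 full weeks with remainder 1, so 18 more Tuesdays after the first → 19.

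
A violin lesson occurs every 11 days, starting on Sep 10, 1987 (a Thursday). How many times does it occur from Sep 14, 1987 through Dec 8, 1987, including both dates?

Occurrences land 11·i days after Sep 10, 1987 for i = 0, 1, 2, …
Sep 14, 1987 is 4 days after the start; 4 ÷ 11 = 0 remainder 4; since the remainder is 4, round up to i = 1. First occurrence in the window: #2 on Sep 21, 1987 (1×11 = 11 days in).
Dec 8, 1987 is 89 days after the start; 89 ÷ 11 = 8 remainder 1. Last occurrence in the window: #9 on Dec 7, 1987.
Occurrences #2 through #9: 8 in total.

8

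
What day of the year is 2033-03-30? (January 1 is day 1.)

Days in months before March: 31 + 28 = 59.
Plus 30 days into March → day 89.

89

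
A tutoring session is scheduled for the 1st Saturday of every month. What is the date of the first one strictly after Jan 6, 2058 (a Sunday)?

Jan 2058 starts on a Tuesday, so its 1st Saturday is Jan 5, 2058 (4 days in).
That is not after Jan 6, 2058, so look at Feb 2058.
Feb 2058 starts on a Friday, so its 1st Saturday is Feb 2, 2058 (1 day in).

Feb 2, 2058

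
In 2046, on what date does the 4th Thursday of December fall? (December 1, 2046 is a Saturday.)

27 December 2046

December 2046 begins on a Saturday, so the first Thursday is December 6 (5 days later).
The 4th Thursday is 3 weeks later: 6 + 21 = 27.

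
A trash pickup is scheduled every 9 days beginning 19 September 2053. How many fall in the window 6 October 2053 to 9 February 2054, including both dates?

Occurrences land 9·i days after 19 September 2053 for i = 0, 1, 2, …
6 October 2053 is 17 days after the start; 17 ÷ 9 = 1 remainder 8; since the remainder is 8, round up to i = 2. First occurrence in the window: #3 on 7 October 2053 (2×9 = 18 days in).
9 February 2054 is 143 days after the start; 143 ÷ 9 = 15 remainder 8. Last occurrence in the window: #16 on 1 February 2054.
Occurrences #3 through #16: 14 in total.

14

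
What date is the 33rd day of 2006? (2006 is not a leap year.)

Jan has 31 days (33 − 31 = 2 remain).
2 into Feb → Feb 2.

Feb 2, 2006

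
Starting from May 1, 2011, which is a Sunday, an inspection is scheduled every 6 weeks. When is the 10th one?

May 13, 2012

The 10th occurrence is 9 intervals after the first: 9 × 42 = 378 days after May 1, 2011.
May has 31 days — 30 days to the end of May leaves 348.
Jun has 30 days (318 left).
Jul has 31 days (287 left).
Aug has 31 days (256 left).
Sep has 30 days (226 left).
Oct has 31 days (195 left).
Nov has 30 days (165 left).
Dec has 31 days (134 left).
Jan has 31 days (103 left).
Feb has 29 days (74 left).
Mar has 31 days (43 left).
Apr has 30 days (13 left).
13 days into May → May 13, 2012.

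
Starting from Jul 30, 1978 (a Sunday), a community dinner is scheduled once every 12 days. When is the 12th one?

The 12th occurrence is 11 intervals after the first: 11 × 12 = 132 days after Jul 30, 1978.
Jul has 31 days — 1 day to the end of Jul leaves 131.
Aug has 31 days (100 left).
Sep has 30 days (70 left).
Oct has 31 days (39 left).
Nov has 30 days (9 left).
9 days into Dec → Dec 9, 1978.

Dec 9, 1978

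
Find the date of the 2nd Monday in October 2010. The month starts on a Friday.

October 2010 begins on a Friday, so the first Monday is October 4 (3 days later).
The 2nd Monday is 1 weeks later: 4 + 7 = 11.

October 11, 2010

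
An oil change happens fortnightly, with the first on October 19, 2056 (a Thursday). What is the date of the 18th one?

June 14, 2057

The 18th occurrence is 17 intervals after the first: 17 × 14 = 238 days after October 19, 2056.
October has 31 days — 12 days to the end of October leaves 226.
November has 30 days (196 left).
December has 31 days (165 left).
January has 31 days (134 left).
February has 28 days (106 left).
March has 31 days (75 left).
April has 30 days (45 left).
May has 31 days (14 left).
14 days into June → June 14, 2057.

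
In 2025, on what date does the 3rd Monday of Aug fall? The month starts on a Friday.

Aug 2025 begins on a Friday, so the first Monday is Aug 4 (3 days later).
The 3rd Monday is 2 weeks later: 4 + 14 = 18.

Aug 18, 2025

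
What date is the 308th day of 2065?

2065-11-04

January has 31 days (308 − 31 = 277 remain).
February has 28 days (277 − 28 = 249 remain).
March has 31 days (249 − 31 = 218 remain).
April has 30 days (218 − 30 = 188 remain).
May has 31 days (188 − 31 = 157 remain).
June has 30 days (157 − 30 = 127 remain).
July has 31 days (127 − 31 = 96 remain).
August has 31 days (96 − 31 = 65 remain).
September has 30 days (65 − 30 = 35 remain).
October has 31 days (35 − 31 = 4 remain).
4 into November → November 4.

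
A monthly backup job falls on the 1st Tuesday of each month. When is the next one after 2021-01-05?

2021-02-02

January 2021 starts on a Friday, so its 1st Tuesday is 2021-01-05 (4 days in).
That is not after 2021-01-05, so look at February 2021.
February 2021 starts on a Monday, so its 1st Tuesday is 2021-02-02 (1 day in).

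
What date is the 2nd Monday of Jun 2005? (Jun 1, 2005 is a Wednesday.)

Jun 13, 2005

Jun 2005 begins on a Wednesday, so the first Monday is Jun 6 (5 days later).
The 2nd Monday is 1 weeks later: 6 + 7 = 13.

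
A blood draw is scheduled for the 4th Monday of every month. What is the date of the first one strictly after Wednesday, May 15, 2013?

May 2013 starts on a Wednesday; its first Monday is the 6th, so the 4th Monday is the 27th — May 27, 2013.
May 27, 2013 is after May 15, 2013, so that is the next one.

May 27, 2013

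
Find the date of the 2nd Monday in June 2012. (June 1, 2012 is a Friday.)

June 11, 2012

June 2012 begins on a Friday, so the first Monday is June 4 (3 days later).
The 2nd Monday is 1 weeks later: 4 + 7 = 11.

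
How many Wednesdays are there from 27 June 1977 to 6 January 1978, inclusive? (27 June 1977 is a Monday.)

28

27 June 1977 is a Monday; the first Wednesday on or after it is 29 June 1977 (2 days later).
From 29 June 1977 to 6 January 1978: 1 + 31 + 31 + 30 + 31 + 30 + 31 + 6 = 191 days (rest of June, July, August, September, October, November, December, January).
191 ÷ 7 = 27 full weeks with remainder 2, so 27 more Wednesdays after the first → 28.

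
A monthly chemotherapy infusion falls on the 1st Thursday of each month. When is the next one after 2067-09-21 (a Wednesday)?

2067-10-06

September 2067 starts on a Thursday, so its 1st Thursday is 2067-09-01.
That is not after 2067-09-21, so look at October 2067.
October 2067 starts on a Saturday, so its 1st Thursday is 2067-10-06 (5 days in).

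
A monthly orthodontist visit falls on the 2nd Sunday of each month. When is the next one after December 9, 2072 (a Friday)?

December 11, 2072

December 2072 starts on a Thursday; its first Sunday is the 4th, so the 2nd Sunday is the 11th — December 11, 2072.
December 11, 2072 is after December 9, 2072, so that is the next one.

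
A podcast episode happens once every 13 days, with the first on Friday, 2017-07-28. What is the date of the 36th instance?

2018-10-26

The 36th occurrence is 35 intervals after the first: 35 × 13 = 455 days after 2017-07-28.
July has 31 days — 3 days to the end of July leaves 452.
From end of July to end of 2017 is 153 days (299 left).
January has 31 days (268 left).
February has 28 days (240 left).
March has 31 days (209 left).
April has 30 days (179 left).
May has 31 days (148 left).
June has 30 days (118 left).
July has 31 days (87 left).
August has 31 days (56 left).
September has 30 days (26 left).
26 days into October → 2018-10-26.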